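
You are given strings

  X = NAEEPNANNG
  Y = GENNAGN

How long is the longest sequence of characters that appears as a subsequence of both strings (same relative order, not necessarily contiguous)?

4

Pick N [1,3] → N [6,4] → A [7,5] → N [9,7]; all 4 characters appear in both, in order. Since dp[10][7] = 4, nothing longer is possible.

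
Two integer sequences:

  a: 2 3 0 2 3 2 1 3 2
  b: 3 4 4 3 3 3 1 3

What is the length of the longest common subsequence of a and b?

4

Let dp[i][j] be the LCS length of the first i values of a and the first j values of b. dp[i][j] = dp[i-1][j-1]+1 when the i-th and j-th values match, else max(dp[i-1][j], dp[i][j-1]).
    ·  3  4  4  3  3  3  1  3
 ·  0  0  0  0  0  0  0  0  0
 2  0  0  0  0  0  0  0  0  0
 3  0  1  1  1  1  1  1  1  1
 0  0  1  1  1  1  1  1  1  1
 2  0  1  1  1  1  1  1  1  1
 3  0  1  1  1  2  2  2  2  2
 2  0  1  1  1  2  2  2  2  2
 1  0  1  1  1  2  2  2  3  3
 3  0  1  1  1  2  3  3  3  4
 2  0  1  1  1  2  3  3  3  4
dp[9][8] = 4. One LCS (by backtracking along matches): 3, 3, 1, 3.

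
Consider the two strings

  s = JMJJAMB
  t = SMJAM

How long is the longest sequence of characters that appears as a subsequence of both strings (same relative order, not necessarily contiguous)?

4

Let dp[i][j] be the LCS length of the first i characters of s and the first j characters of t. dp[i][j] = dp[i-1][j-1]+1 when the i-th and j-th characters match, else max(dp[i-1][j], dp[i][j-1]).
    ·  S  M  J  A  M
 ·  0  0  0  0  0  0
 J  0  0  0  1  1  1
 M  0  0  1  1  1  2
 J  0  0  1  2  2  2
 J  0  0  1  2  2  2
 A  0  0  1  2  3  3
 M  0  0  1  2  3  4
 B  0  0  1  2  3  4
dp[7][5] = 4. One LCS (by backtracking along matches): MJAM.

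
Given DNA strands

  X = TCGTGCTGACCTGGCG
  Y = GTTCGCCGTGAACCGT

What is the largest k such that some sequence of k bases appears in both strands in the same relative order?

Pick T [1,3], then C [2,4], then G [3,5], then G [5,8], then T [7,9], then G [8,10], then A [9,12], then C [10,13], then C [11,14], then T [12,16]; all 10 bases appear in both, in order. The LCS DP gives dp[16][16] = 10, so this is optimal.

10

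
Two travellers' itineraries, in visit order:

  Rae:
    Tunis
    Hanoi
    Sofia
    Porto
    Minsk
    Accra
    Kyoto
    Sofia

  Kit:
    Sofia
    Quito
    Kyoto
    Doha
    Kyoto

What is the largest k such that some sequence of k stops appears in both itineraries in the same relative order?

2

Match Sofia at Rae[3]=Kit[1], Kyoto at Rae[7]=Kit[5] — 2 stops in the same relative order in both, and the DP table's final entry dp[8][5] is also 2, so no common subsequence is longer.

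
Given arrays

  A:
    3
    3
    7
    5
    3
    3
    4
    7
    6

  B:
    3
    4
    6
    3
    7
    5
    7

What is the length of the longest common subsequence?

5

Let dp[i][j] be the LCS length of the first i values of A and the first j values of B. dp[i][j] = dp[i-1][j-1]+1 when the i-th and j-th values match, else max(dp[i-1][j], dp[i][j-1]).
    ·  3  4  6  3  7  5  7
 ·  0  0  0  0  0  0  0  0
 3  0  1  1  1  1  1  1  1
 3  0  1  1  1  2  2  2  2
 7  0  1  1  1  2  3  3  3
 5  0  1  1  1  2  3  4  4
 3  0  1  1  1  2  3  4  4
 3  0  1  1  1  2  3  4  4
 4  0  1  2  2  2  3  4  4
 7  0  1  2  2  2  3  4  5
 6  0  1  2  3  3  3  4  5
dp[9][7] = 5. One LCS (by backtracking along matches): 3, 3, 7, 5, 7.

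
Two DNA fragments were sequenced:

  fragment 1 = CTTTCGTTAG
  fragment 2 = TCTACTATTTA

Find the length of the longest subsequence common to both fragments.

7

Taking C (fragment 1 #1, fragment 2 #2) → T (fragment 1 #2, fragment 2 #3) → T (fragment 1 #3, fragment 2 #6) → T (fragment 1 #4, fragment 2 #8) → T (fragment 1 #7, fragment 2 #9) → T (fragment 1 #8, fragment 2 #10) → A (fragment 1 #9, fragment 2 #11) gives a common subsequence of length 7, and the DP table's final entry dp[10][11] is also 7, so no common subsequence is longer.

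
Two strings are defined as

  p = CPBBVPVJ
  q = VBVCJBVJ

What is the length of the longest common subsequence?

4

Pick C [1,4]; then B [4,6]; then V [7,7]; then J [8,8]; all 4 characters appear in both, in order. Since dp[8][8] = 4, nothing longer is possible.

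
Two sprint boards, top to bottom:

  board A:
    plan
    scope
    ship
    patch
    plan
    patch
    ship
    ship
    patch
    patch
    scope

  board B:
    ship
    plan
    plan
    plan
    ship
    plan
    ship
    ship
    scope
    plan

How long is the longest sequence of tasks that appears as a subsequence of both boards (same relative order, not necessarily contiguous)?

One common subsequence of length 6: plan at board A[1]=board B[4] → ship at board A[3]=board B[5] → plan at board A[5]=board B[6] → ship at board A[7]=board B[7] → ship at board A[8]=board B[8] → scope at board A[11]=board B[9], and the DP table's final entry dp[11][10] is also 6, so no common subsequence is longer.

6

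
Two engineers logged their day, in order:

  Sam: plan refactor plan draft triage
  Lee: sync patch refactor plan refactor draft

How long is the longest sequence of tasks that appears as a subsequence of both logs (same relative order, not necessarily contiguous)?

Match plan (Sam #1, Lee #4) → refactor (Sam #2, Lee #5) → draft (Sam #4, Lee #6) — 3 tasks in the same relative order in both. dp[5][6] = 3 confirms this is the maximum.

3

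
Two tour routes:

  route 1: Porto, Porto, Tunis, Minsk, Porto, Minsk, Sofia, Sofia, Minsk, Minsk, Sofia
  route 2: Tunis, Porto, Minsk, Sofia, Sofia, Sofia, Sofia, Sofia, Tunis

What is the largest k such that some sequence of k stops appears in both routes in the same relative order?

Pick Tunis at route 1[3]=route 2[1], Porto at route 1[5]=route 2[2], Minsk at route 1[6]=route 2[3], Sofia at route 1[7]=route 2[6], Sofia at route 1[8]=route 2[7], Sofia at route 1[11]=route 2[8]; all 6 stops appear in both, in order. Since dp[11][9] = 6, nothing longer is possible.

6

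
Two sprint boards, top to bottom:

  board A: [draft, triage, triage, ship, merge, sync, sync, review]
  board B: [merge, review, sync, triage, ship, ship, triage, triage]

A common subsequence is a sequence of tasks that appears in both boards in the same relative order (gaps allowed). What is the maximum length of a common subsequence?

2

Match triage (board A #2, board B #7), triage (board A #3, board B #8) — 2 tasks in the same relative order in both. The LCS DP gives dp[8][8] = 2, so this is optimal.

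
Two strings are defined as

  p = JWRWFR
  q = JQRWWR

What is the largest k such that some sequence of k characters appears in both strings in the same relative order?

4

Taking J [1,1], then W [2,4], then W [4,5], then R [6,6] gives a common subsequence of length 4. The LCS DP gives dp[6][6] = 4, so this is optimal.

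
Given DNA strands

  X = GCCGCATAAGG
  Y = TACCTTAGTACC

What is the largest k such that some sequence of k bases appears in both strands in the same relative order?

5

One common subsequence of length 5: C [2,3]; then C [3,4]; then G [4,8]; then T [7,9]; then A [8,10], and the DP table's final entry dp[11][12] is also 5, so no common subsequence is longer.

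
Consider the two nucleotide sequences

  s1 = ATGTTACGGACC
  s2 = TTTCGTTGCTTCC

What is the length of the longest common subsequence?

Pick T (s1 #2, s2 #1); then T (s1 #4, s2 #2); then T (s1 #5, s2 #3); then C (s1 #7, s2 #4); then G (s1 #8, s2 #5); then G (s1 #9, s2 #8); then C (s1 #11, s2 #12); then C (s1 #12, s2 #13); all 8 bases appear in both, in order. The LCS DP gives dp[12][13] = 8, so this is optimal.

8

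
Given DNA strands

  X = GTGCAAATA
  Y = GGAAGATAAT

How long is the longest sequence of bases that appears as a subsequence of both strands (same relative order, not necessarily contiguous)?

Taking G (X #1, Y #1); then G (X #3, Y #2); then A (X #5, Y #3); then A (X #6, Y #4); then A (X #7, Y #6); then T (X #8, Y #7); then A (X #9, Y #9) gives a common subsequence of length 7. The LCS DP gives dp[9][10] = 7, so this is optimal.

7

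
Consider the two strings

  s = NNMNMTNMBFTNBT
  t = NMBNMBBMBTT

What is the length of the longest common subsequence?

8

One common subsequence of length 8: N at s[2]=t[1]; then M at s[3]=t[2]; then N at s[4]=t[4]; then M at s[5]=t[5]; then M at s[8]=t[8]; then B at s[9]=t[9]; then T at s[11]=t[10]; then T at s[14]=t[11]. The LCS DP gives dp[14][11] = 8, so this is optimal.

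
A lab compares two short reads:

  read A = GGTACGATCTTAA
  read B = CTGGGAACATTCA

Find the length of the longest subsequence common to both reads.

8

Taking G at read A[1]=read B[4], then G at read A[2]=read B[5], then A at read A[4]=read B[7], then C at read A[5]=read B[8], then A at read A[7]=read B[9], then T at read A[8]=read B[11], then C at read A[9]=read B[12], then A at read A[13]=read B[13] gives a common subsequence of length 8. The LCS DP gives dp[13][13] = 8, so this is optimal.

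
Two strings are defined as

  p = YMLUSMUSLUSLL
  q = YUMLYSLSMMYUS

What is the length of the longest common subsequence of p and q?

7

Taking Y at p[1]=q[1]; then M at p[2]=q[3]; then L at p[3]=q[7]; then S at p[5]=q[8]; then M at p[6]=q[10]; then U at p[10]=q[12]; then S at p[11]=q[13] gives a common subsequence of length 7. Since dp[13][13] = 7, nothing longer is possible.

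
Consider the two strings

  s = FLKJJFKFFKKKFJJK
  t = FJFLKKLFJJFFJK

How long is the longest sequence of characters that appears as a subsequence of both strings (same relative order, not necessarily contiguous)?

9

Taking F at s[1]=t[3], then L at s[2]=t[4], then K at s[3]=t[6], then J at s[4]=t[9], then J at s[5]=t[10], then F at s[9]=t[11], then F at s[13]=t[12], then J at s[15]=t[13], then K at s[16]=t[14] gives a common subsequence of length 9. The LCS DP gives dp[16][14] = 9, so this is optimal.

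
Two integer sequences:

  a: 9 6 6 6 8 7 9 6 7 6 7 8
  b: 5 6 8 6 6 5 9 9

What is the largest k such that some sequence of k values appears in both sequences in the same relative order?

4

One common subsequence of length 4: 6 [2,2] → 6 [3,4] → 6 [4,5] → 9 [7,8], and the DP table's final entry dp[12][8] is also 4, so no common subsequence is longer.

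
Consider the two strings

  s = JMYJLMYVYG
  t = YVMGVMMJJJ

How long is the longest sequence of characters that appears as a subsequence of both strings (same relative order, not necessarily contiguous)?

Pick Y [3,1]; then M [6,3]; then V [8,5]; all 3 characters appear in both, in order, and the DP table's final entry dp[10][10] is also 3, so no common subsequence is longer.

3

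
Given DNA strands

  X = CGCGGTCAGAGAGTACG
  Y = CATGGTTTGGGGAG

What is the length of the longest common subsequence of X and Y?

Match C [1,1], G [2,4], G [4,5], G [5,9], G [9,10], G [11,11], G [13,12], A [15,13], G [17,14] — 9 bases in the same relative order in both. Since dp[17][14] = 9, nothing longer is possible.

9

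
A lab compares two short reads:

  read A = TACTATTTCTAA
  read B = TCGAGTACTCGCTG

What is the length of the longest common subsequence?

7

Taking T [1,1], then A [2,4], then T [4,6], then A [5,7], then T [6,9], then C [9,12], then T [10,13] gives a common subsequence of length 7. dp[12][14] = 7 confirms this is the maximum.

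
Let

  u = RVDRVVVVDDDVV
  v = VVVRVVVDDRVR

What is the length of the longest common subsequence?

One common subsequence of length 8: V (u #2, v #3) → R (u #4, v #4) → V (u #6, v #5) → V (u #7, v #6) → V (u #8, v #7) → D (u #9, v #8) → D (u #10, v #9) → V (u #12, v #11). dp[13][12] = 8 confirms this is the maximum.

8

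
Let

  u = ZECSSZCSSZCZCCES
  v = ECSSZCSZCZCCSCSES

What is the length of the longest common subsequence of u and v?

Pick E at u[2]=v[1], C at u[3]=v[2], S at u[4]=v[3], S at u[5]=v[4], Z at u[6]=v[5], C at u[7]=v[6], S at u[9]=v[7], Z at u[10]=v[8], C at u[11]=v[9], Z at u[12]=v[10], C at u[13]=v[12], C at u[14]=v[14], E at u[15]=v[16], S at u[16]=v[17]; all 14 characters appear in both, in order, and the DP table's final entry dp[16][17] is also 14, so no common subsequence is longer.

14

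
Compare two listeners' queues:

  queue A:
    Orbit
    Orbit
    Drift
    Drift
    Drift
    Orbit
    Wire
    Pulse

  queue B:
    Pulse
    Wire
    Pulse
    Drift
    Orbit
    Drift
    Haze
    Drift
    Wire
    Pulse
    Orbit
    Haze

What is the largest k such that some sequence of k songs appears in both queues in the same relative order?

5

Match Orbit at queue A[2]=queue B[5]; then Drift at queue A[3]=queue B[6]; then Drift at queue A[5]=queue B[8]; then Wire at queue A[7]=queue B[9]; then Pulse at queue A[8]=queue B[10] — 5 songs in the same relative order in both. Since dp[8][12] = 5, nothing longer is possible.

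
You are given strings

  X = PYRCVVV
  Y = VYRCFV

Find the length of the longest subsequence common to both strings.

4

Match Y at X[2]=Y[2]; then R at X[3]=Y[3]; then C at X[4]=Y[4]; then V at X[7]=Y[6] — 4 characters in the same relative order in both, and the DP table's final entry dp[7][6] is also 4, so no common subsequence is longer.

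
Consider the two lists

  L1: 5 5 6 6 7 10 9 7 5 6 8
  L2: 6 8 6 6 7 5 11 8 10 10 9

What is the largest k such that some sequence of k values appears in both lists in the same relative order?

Match 6 (L1 #3, L2 #3), 6 (L1 #4, L2 #4), 7 (L1 #5, L2 #5), 10 (L1 #6, L2 #10), 9 (L1 #7, L2 #11) — 5 values in the same relative order in both, and the DP table's final entry dp[11][11] is also 5, so no common subsequence is longer.

5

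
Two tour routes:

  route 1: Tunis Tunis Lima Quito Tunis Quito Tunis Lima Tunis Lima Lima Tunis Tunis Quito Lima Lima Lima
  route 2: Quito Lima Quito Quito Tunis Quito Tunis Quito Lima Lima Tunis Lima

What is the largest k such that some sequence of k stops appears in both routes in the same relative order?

9

One common subsequence of length 9: Lima (route 1 #3, route 2 #2) → Quito (route 1 #4, route 2 #4) → Tunis (route 1 #5, route 2 #5) → Quito (route 1 #6, route 2 #6) → Tunis (route 1 #7, route 2 #7) → Lima (route 1 #10, route 2 #9) → Lima (route 1 #11, route 2 #10) → Tunis (route 1 #13, route 2 #11) → Lima (route 1 #17, route 2 #12). Since dp[17][12] = 9, nothing longer is possible.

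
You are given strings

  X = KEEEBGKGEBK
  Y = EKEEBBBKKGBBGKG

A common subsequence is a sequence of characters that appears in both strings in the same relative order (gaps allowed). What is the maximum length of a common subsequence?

8

Match K (X #1, Y #2); then E (X #2, Y #3); then E (X #3, Y #4); then B (X #5, Y #7); then K (X #7, Y #9); then G (X #8, Y #10); then B (X #10, Y #12); then K (X #11, Y #14) — 8 characters in the same relative order in both. dp[11][15] = 8 confirms this is the maximum.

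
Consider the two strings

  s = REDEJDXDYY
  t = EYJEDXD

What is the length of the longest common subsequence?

One common subsequence of length 5: E at s[2]=t[1]; then E at s[4]=t[4]; then D at s[6]=t[5]; then X at s[7]=t[6]; then D at s[8]=t[7]. dp[10][7] = 5 confirms this is the maximum.

5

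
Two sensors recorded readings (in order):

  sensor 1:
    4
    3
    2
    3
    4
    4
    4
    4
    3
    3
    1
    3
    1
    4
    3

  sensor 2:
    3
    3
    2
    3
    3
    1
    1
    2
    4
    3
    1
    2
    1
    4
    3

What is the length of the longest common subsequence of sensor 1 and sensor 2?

Match 3 at sensor 1[2]=sensor 2[2] → 2 at sensor 1[3]=sensor 2[3] → 3 at sensor 1[4]=sensor 2[5] → 4 at sensor 1[8]=sensor 2[9] → 3 at sensor 1[10]=sensor 2[10] → 1 at sensor 1[11]=sensor 2[11] → 1 at sensor 1[13]=sensor 2[13] → 4 at sensor 1[14]=sensor 2[14] → 3 at sensor 1[15]=sensor 2[15] — 9 values in the same relative order in both, and the DP table's final entry dp[15][15] is also 9, so no common subsequence is longer.

9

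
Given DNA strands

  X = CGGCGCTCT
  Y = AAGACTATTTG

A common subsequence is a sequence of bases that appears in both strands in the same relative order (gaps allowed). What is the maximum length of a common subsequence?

4

Pick G [2,3], C [4,5], T [7,9], T [9,10]; all 4 bases appear in both, in order. dp[9][11] = 4 confirms this is the maximum.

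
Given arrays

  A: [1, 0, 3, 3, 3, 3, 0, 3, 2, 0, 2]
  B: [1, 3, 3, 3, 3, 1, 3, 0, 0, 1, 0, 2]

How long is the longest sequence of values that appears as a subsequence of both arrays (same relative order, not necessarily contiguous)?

8

Pick 1 [1,1], then 3 [3,3], then 3 [4,4], then 3 [5,5], then 3 [6,7], then 0 [7,9], then 0 [10,11], then 2 [11,12]; all 8 values appear in both, in order. The LCS DP gives dp[11][12] = 8, so this is optimal.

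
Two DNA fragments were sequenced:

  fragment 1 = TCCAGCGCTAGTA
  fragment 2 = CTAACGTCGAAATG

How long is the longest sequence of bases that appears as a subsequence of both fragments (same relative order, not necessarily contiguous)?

Match T (fragment 1 #1, fragment 2 #2), then C (fragment 1 #3, fragment 2 #5), then G (fragment 1 #5, fragment 2 #6), then C (fragment 1 #6, fragment 2 #8), then G (fragment 1 #7, fragment 2 #9), then T (fragment 1 #9, fragment 2 #13), then G (fragment 1 #11, fragment 2 #14) — 7 bases in the same relative order in both, and the DP table's final entry dp[13][14] is also 7, so no common subsequence is longer.

7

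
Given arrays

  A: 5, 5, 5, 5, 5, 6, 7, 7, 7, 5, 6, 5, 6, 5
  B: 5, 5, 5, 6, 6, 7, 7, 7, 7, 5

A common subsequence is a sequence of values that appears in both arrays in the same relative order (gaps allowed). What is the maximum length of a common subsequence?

8

Taking 5 [1,1], then 5 [2,2], then 5 [3,3], then 6 [6,5], then 7 [7,7], then 7 [8,8], then 7 [9,9], then 5 [14,10] gives a common subsequence of length 8. Since dp[14][10] = 8, nothing longer is possible.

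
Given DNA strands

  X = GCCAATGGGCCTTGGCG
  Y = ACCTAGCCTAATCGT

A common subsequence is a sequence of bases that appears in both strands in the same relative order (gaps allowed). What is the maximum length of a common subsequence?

10

Pick C (X #2, Y #2), then C (X #3, Y #3), then A (X #5, Y #5), then G (X #9, Y #6), then C (X #10, Y #7), then C (X #11, Y #8), then T (X #12, Y #9), then T (X #13, Y #12), then C (X #16, Y #13), then G (X #17, Y #14); all 10 bases appear in both, in order, and the DP table's final entry dp[17][15] is also 10, so no common subsequence is longer.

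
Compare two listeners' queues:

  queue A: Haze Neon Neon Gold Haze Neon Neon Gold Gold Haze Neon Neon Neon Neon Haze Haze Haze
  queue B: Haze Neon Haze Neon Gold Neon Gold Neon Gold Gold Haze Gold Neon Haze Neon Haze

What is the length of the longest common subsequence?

Match Haze [1,1] → Neon [2,2] → Neon [3,4] → Gold [4,5] → Neon [6,6] → Neon [7,8] → Gold [8,9] → Gold [9,10] → Haze [10,11] → Neon [11,13] → Neon [14,15] → Haze [17,16] — 12 songs in the same relative order in both, and the DP table's final entry dp[17][16] is also 12, so no common subsequence is longer.

12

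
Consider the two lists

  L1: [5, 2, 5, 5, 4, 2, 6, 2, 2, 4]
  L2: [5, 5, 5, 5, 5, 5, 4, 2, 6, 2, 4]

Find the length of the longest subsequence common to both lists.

8

One common subsequence of length 8: 5 at L1[1]=L2[4]; then 5 at L1[3]=L2[5]; then 5 at L1[4]=L2[6]; then 4 at L1[5]=L2[7]; then 2 at L1[6]=L2[8]; then 6 at L1[7]=L2[9]; then 2 at L1[9]=L2[10]; then 4 at L1[10]=L2[11]. The LCS DP gives dp[10][11] = 8, so this is optimal.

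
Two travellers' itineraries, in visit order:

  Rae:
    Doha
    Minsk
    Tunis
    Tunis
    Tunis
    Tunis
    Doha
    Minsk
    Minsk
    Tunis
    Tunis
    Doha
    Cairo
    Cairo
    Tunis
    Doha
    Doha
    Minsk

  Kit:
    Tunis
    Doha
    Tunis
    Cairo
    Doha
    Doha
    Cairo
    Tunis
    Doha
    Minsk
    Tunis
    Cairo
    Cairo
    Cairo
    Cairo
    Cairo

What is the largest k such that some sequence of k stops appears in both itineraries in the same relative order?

Match Doha at Rae[1]=Kit[2] → Tunis at Rae[3]=Kit[3] → Tunis at Rae[6]=Kit[8] → Doha at Rae[7]=Kit[9] → Minsk at Rae[9]=Kit[10] → Tunis at Rae[10]=Kit[11] → Cairo at Rae[13]=Kit[15] → Cairo at Rae[14]=Kit[16] — 8 stops in the same relative order in both. dp[18][16] = 8 confirms this is the maximum.

8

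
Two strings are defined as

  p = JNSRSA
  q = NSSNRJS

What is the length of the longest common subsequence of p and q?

4

Taking N (p #2, q #1); then S (p #3, q #3); then R (p #4, q #5); then S (p #5, q #7) gives a common subsequence of length 4. The LCS DP gives dp[6][7] = 4, so this is optimal.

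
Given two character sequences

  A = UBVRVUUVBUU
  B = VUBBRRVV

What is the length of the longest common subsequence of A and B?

5

Taking U (A #1, B #2); then B (A #2, B #4); then R (A #4, B #6); then V (A #5, B #7); then V (A #8, B #8) gives a common subsequence of length 5, and the DP table's final entry dp[11][8] is also 5, so no common subsequence is longer.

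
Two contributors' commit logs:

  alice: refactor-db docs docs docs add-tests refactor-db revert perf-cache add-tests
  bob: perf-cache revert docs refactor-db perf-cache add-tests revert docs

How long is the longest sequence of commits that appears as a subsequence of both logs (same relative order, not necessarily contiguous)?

Match docs at alice[4]=bob[3] → refactor-db at alice[6]=bob[4] → perf-cache at alice[8]=bob[5] → add-tests at alice[9]=bob[6] — 4 commits in the same relative order in both, and the DP table's final entry dp[9][8] is also 4, so no common subsequence is longer.

4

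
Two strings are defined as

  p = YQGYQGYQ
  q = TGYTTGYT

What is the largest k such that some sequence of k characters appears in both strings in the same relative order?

4

One common subsequence of length 4: G [3,2] → Y [4,3] → G [6,6] → Y [7,7], and the DP table's final entry dp[8][8] is also 4, so no common subsequence is longer.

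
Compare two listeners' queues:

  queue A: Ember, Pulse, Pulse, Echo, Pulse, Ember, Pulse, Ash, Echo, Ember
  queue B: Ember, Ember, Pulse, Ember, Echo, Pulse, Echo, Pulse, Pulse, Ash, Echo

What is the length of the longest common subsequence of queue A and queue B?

Match Ember (queue A #1, queue B #2) → Pulse (queue A #2, queue B #3) → Pulse (queue A #3, queue B #6) → Echo (queue A #4, queue B #7) → Pulse (queue A #5, queue B #8) → Pulse (queue A #7, queue B #9) → Ash (queue A #8, queue B #10) → Echo (queue A #9, queue B #11) — 8 songs in the same relative order in both. dp[10][11] = 8 confirms this is the maximum.

8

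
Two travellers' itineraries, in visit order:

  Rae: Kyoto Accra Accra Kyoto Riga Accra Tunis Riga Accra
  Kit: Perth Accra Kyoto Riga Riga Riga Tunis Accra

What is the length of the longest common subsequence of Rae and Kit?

5

Match Accra [3,2] → Kyoto [4,3] → Riga [5,6] → Tunis [7,7] → Accra [9,8] — 5 stops in the same relative order in both. dp[9][8] = 5 confirms this is the maximum.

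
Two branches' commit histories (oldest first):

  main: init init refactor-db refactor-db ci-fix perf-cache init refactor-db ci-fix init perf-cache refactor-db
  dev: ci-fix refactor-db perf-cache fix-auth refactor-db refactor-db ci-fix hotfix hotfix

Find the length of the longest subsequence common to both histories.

4

One common subsequence of length 4: refactor-db [3,2], refactor-db [4,5], refactor-db [8,6], ci-fix [9,7], and the DP table's final entry dp[12][9] is also 4, so no common subsequence is longer.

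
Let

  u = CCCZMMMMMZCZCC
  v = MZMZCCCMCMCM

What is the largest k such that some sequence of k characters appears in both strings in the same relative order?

6

Match C [1,5], C [2,6], C [3,7], M [5,8], M [6,10], M [9,12] — 6 characters in the same relative order in both. Since dp[14][12] = 6, nothing longer is possible.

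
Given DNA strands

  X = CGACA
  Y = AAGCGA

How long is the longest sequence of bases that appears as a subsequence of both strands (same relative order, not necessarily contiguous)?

3

Let dp[i][j] be the LCS length of the first i bases of X and the first j bases of Y. dp[i][j] = dp[i-1][j-1]+1 when the i-th and j-th bases match, else max(dp[i-1][j], dp[i][j-1]).
    ·  A  A  G  C  G  A
 ·  0  0  0  0  0  0  0
 C  0  0  0  0  1  1  1
 G  0  0  0  1  1  2  2
 A  0  1  1  1  1  2  3
 C  0  1  1  1  2  2  3
 A  0  1  2  2  2  2  3
dp[5][6] = 3. One LCS (by backtracking along matches): CGA.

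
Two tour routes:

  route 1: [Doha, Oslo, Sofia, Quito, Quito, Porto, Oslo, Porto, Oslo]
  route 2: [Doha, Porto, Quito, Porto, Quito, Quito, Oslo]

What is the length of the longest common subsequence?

Pick Doha at route 1[1]=route 2[1] → Quito at route 1[4]=route 2[5] → Quito at route 1[5]=route 2[6] → Oslo at route 1[9]=route 2[7]; all 4 stops appear in both, in order. dp[9][7] = 4 confirms this is the maximum.

4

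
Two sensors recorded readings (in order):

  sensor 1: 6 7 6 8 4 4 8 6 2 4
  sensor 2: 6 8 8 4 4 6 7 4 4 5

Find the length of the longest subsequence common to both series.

6

Pick 6 (sensor 1 #1, sensor 2 #1); then 8 (sensor 1 #4, sensor 2 #3); then 4 (sensor 1 #5, sensor 2 #4); then 4 (sensor 1 #6, sensor 2 #5); then 6 (sensor 1 #8, sensor 2 #6); then 4 (sensor 1 #10, sensor 2 #9); all 6 values appear in both, in order. dp[10][10] = 6 confirms this is the maximum.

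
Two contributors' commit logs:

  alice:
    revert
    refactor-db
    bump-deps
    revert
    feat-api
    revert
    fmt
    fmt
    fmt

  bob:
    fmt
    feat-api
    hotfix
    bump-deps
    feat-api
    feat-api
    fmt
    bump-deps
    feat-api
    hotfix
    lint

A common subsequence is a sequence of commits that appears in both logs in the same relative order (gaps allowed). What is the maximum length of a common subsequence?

Match bump-deps at alice[3]=bob[4] → feat-api at alice[5]=bob[6] → fmt at alice[7]=bob[7] — 3 commits in the same relative order in both. dp[9][11] = 3 confirms this is the maximum.

3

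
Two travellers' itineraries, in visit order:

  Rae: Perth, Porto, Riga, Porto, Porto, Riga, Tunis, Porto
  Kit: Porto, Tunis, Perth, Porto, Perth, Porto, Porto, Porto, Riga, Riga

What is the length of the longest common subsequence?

5

Taking Perth [1,5] → Porto [2,6] → Porto [4,7] → Porto [5,8] → Riga [6,10] gives a common subsequence of length 5. The LCS DP gives dp[8][10] = 5, so this is optimal.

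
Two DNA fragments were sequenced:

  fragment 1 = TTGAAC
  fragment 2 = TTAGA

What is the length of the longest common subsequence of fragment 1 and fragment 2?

4

Match T (fragment 1 #1, fragment 2 #1); then T (fragment 1 #2, fragment 2 #2); then G (fragment 1 #3, fragment 2 #4); then A (fragment 1 #5, fragment 2 #5) — 4 bases in the same relative order in both. The LCS DP gives dp[6][5] = 4, so this is optimal.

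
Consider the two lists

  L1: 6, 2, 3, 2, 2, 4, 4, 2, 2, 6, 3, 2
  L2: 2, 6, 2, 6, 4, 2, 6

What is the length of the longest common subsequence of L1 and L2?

5

Let dp[i][j] be the LCS length of the first i values of L1 and the first j values of L2. dp[i][j] = dp[i-1][j-1]+1 when the i-th and j-th values match, else max(dp[i-1][j], dp[i][j-1]).
    ·  2  6  2  6  4  2  6
 ·  0  0  0  0  0  0  0  0
 6  0  0  1  1  1  1  1  1
 2  0  1  1  2  2  2  2  2
 3  0  1  1  2  2  2  2  2
 2  0  1  1  2  2  2  3  3
 2  0  1  1  2  2  2  3  3
 4  0  1  1  2  2  3  3  3
 4  0  1  1  2  2  3  3  3
 2  0  1  1  2  2  3  4  4
 2  0  1  1  2  2  3  4  4
 6  0  1  2  2  3  3  4  5
 3  0  1  2  2  3  3  4  5
 2  0  1  2  3  3  3  4  5
dp[12][7] = 5. One LCS (by backtracking along matches): 6, 2, 4, 2, 6.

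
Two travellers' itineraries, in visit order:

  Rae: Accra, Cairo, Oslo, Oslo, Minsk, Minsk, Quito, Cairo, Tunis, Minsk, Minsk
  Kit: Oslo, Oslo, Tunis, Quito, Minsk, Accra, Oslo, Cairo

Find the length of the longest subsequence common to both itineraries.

4

Taking Oslo at Rae[3]=Kit[1] → Oslo at Rae[4]=Kit[2] → Minsk at Rae[5]=Kit[5] → Cairo at Rae[8]=Kit[8] gives a common subsequence of length 4. Since dp[11][8] = 4, nothing longer is possible.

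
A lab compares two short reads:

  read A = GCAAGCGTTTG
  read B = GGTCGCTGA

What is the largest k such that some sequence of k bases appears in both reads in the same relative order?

6

Match G [1,2], then C [2,4], then G [5,5], then C [6,6], then T [10,7], then G [11,8] — 6 bases in the same relative order in both. The LCS DP gives dp[11][9] = 6, so this is optimal.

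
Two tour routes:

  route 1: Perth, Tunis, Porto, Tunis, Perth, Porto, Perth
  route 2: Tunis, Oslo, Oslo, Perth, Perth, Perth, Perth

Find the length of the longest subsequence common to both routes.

Pick Perth at route 1[1]=route 2[5]; then Perth at route 1[5]=route 2[6]; then Perth at route 1[7]=route 2[7]; all 3 stops appear in both, in order. The LCS DP gives dp[7][7] = 3, so this is optimal.

3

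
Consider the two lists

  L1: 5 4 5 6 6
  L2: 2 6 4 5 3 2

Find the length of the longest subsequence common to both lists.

Taking 4 at L1[2]=L2[3]; then 5 at L1[3]=L2[4] gives a common subsequence of length 2. dp[5][6] = 2 confirms this is the maximum.

2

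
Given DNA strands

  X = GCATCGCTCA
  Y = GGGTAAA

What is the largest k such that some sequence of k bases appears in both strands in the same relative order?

Let dp[i][j] be the LCS length of the first i bases of X and the first j bases of Y. dp[i][j] = dp[i-1][j-1]+1 when the i-th and j-th bases match, else max(dp[i-1][j], dp[i][j-1]).
    ·  G  G  G  T  A  A  A
 ·  0  0  0  0  0  0  0  0
 G  0  1  1  1  1  1  1  1
 C  0  1  1  1  1  1  1  1
 A  0  1  1  1  1  2  2  2
 T  0  1  1  1  2  2  2  2
 C  0  1  1  1  2  2  2  2
 G  0  1  2  2  2  2  2  2
 C  0  1  2  2  2  2  2  2
 T  0  1  2  2  3  3  3  3
 C  0  1  2  2  3  3  3  3
 A  0  1  2  2  3  4  4  4
dp[10][7] = 4. One LCS (by backtracking along matches): GGTA.

4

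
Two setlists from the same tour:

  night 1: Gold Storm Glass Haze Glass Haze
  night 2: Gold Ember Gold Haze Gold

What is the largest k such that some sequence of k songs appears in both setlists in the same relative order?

2

Pick Gold at night 1[1]=night 2[3], Haze at night 1[4]=night 2[4]; all 2 songs appear in both, in order. dp[6][5] = 2 confirms this is the maximum.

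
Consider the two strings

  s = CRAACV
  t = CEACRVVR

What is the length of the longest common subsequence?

One common subsequence of length 4: C (s #1, t #1); then A (s #4, t #3); then C (s #5, t #4); then V (s #6, t #7). dp[6][8] = 4 confirms this is the maximum.

4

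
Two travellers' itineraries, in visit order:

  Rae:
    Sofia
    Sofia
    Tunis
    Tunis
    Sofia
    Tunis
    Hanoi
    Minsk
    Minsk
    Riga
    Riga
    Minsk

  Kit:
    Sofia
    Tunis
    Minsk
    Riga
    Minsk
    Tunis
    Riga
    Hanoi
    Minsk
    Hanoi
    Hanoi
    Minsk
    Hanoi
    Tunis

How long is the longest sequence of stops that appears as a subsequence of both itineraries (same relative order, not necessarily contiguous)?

One common subsequence of length 6: Sofia at Rae[2]=Kit[1] → Tunis at Rae[3]=Kit[2] → Tunis at Rae[4]=Kit[6] → Hanoi at Rae[7]=Kit[8] → Minsk at Rae[8]=Kit[9] → Minsk at Rae[9]=Kit[12], and the DP table's final entry dp[12][14] is also 6, so no common subsequence is longer.

6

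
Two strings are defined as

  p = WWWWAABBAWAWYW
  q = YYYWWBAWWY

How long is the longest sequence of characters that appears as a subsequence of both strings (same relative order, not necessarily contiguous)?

Let dp[i][j] be the LCS length of the first i characters of p and the first j characters of q. dp[i][j] = dp[i-1][j-1]+1 when the i-th and j-th characters match, else max(dp[i-1][j], dp[i][j-1]).
    ·  Y  Y  Y  W  W  B  A  W  W  Y
 ·  0  0  0  0  0  0  0  0  0  0  0
 W  0  0  0  0  1  1  1  1  1  1  1
 W  0  0  0  0  1  2  2  2  2  2  2
 W  0  0  0  0  1  2  2  2  3  3  3
 W  0  0  0  0  1  2  2  2  3  4  4
 A  0  0  0  0  1  2  2  3  3  4  4
 A  0  0  0  0  1  2  2  3  3  4  4
 B  0  0  0  0  1  2  3  3  3  4  4
 B  0  0  0  0  1  2  3  3  3  4  4
 A  0  0  0  0  1  2  3  4  4  4  4
 W  0  0  0  0  1  2  3  4  5  5  5
 A  0  0  0  0  1  2  3  4  5  5  5
 W  0  0  0  0  1  2  3  4  5  6  6
 Y  0  1  1  1  1  2  3  4  5  6  7
 W  0  1  1  1  2  2  3  4  5  6  7
dp[14][10] = 7. One LCS (by backtracking along matches): WWBAWWY.

7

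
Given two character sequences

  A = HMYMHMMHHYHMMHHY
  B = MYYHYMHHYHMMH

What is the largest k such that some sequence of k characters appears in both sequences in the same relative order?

11

One common subsequence of length 11: M (A #2, B #1); then Y (A #3, B #3); then H (A #5, B #4); then M (A #7, B #6); then H (A #8, B #7); then H (A #9, B #8); then Y (A #10, B #9); then H (A #11, B #10); then M (A #12, B #11); then M (A #13, B #12); then H (A #15, B #13), and the DP table's final entry dp[16][13] is also 11, so no common subsequence is longer.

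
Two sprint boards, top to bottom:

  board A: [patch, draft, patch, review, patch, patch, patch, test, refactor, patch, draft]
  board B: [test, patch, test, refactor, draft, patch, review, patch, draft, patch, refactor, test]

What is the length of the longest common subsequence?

One common subsequence of length 7: patch (board A #1, board B #2), then draft (board A #2, board B #5), then patch (board A #3, board B #6), then review (board A #4, board B #7), then patch (board A #5, board B #8), then patch (board A #6, board B #10), then test (board A #8, board B #12). dp[11][12] = 7 confirms this is the maximum.

7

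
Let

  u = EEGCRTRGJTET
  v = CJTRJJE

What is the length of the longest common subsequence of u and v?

Taking C (u #4, v #1); then T (u #6, v #3); then R (u #7, v #4); then J (u #9, v #6); then E (u #11, v #7) gives a common subsequence of length 5. dp[12][7] = 5 confirms this is the maximum.

5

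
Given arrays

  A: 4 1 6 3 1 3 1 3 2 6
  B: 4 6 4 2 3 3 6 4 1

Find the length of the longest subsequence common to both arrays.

5

One common subsequence of length 5: 4 (A #1, B #1), 6 (A #3, B #2), 3 (A #4, B #5), 3 (A #6, B #6), 1 (A #7, B #9). The LCS DP gives dp[10][9] = 5, so this is optimal.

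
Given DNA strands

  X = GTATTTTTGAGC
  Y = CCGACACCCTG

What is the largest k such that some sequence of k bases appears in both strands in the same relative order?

4

Let dp[i][j] be the LCS length of the first i bases of X and the first j bases of Y. dp[i][j] = dp[i-1][j-1]+1 when the i-th and j-th bases match, else max(dp[i-1][j], dp[i][j-1]).
    ·  C  C  G  A  C  A  C  C  C  T  G
 ·  0  0  0  0  0  0  0  0  0  0  0  0
 G  0  0  0  1  1  1  1  1  1  1  1  1
 T  0  0  0  1  1  1  1  1  1  1  2  2
 A  0  0  0  1  2  2  2  2  2  2  2  2
 T  0  0  0  1  2  2  2  2  2  2  3  3
 T  0  0  0  1  2  2  2  2  2  2  3  3
 T  0  0  0  1  2  2  2  2  2  2  3  3
 T  0  0  0  1  2  2  2  2  2  2  3  3
 T  0  0  0  1  2  2  2  2  2  2  3  3
 G  0  0  0  1  2  2  2  2  2  2  3  4
 A  0  0  0  1  2  2  3  3  3  3  3  4
 G  0  0  0  1  2  2  3  3  3  3  3  4
 C  0  1  1  1  2  3  3  4  4  4  4  4
dp[12][11] = 4. One LCS (by backtracking along matches): GATG.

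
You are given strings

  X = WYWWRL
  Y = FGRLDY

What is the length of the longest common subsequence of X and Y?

2

One common subsequence of length 2: R at X[5]=Y[3], L at X[6]=Y[4]. Since dp[6][6] = 2, nothing longer is possible.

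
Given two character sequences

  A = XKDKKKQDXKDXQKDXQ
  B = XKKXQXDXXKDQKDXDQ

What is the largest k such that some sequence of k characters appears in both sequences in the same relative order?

13

Match X [1,1] → K [2,2] → K [4,3] → Q [7,5] → D [8,7] → X [9,9] → K [10,10] → D [11,11] → Q [13,12] → K [14,13] → D [15,14] → X [16,15] → Q [17,17] — 13 characters in the same relative order in both. Since dp[17][17] = 13, nothing longer is possible.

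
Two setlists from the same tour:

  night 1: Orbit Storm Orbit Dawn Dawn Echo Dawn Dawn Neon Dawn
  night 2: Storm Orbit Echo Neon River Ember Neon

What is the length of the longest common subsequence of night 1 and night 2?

4

Match Storm (night 1 #2, night 2 #1), Orbit (night 1 #3, night 2 #2), Echo (night 1 #6, night 2 #3), Neon (night 1 #9, night 2 #7) — 4 songs in the same relative order in both. dp[10][7] = 4 confirms this is the maximum.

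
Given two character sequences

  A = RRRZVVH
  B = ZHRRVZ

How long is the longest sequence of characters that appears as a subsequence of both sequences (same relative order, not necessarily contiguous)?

3

Let dp[i][j] be the LCS length of the first i characters of A and the first j characters of B. dp[i][j] = dp[i-1][j-1]+1 when the i-th and j-th characters match, else max(dp[i-1][j], dp[i][j-1]).
    ·  Z  H  R  R  V  Z
 ·  0  0  0  0  0  0  0
 R  0  0  0  1  1  1  1
 R  0  0  0  1  2  2  2
 R  0  0  0  1  2  2  2
 Z  0  1  1  1  2  2  3
 V  0  1  1  1  2  3  3
 V  0  1  1  1  2  3  3
 H  0  1  2  2  2  3  3
dp[7][6] = 3. One LCS (by backtracking along matches): RRZ.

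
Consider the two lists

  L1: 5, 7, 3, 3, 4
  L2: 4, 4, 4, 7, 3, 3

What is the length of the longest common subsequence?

Let dp[i][j] be the LCS length of the first i values of L1 and the first j values of L2. dp[i][j] = dp[i-1][j-1]+1 when the i-th and j-th values match, else max(dp[i-1][j], dp[i][j-1]).
    ·  4  4  4  7  3  3
 ·  0  0  0  0  0  0  0
 5  0  0  0  0  0  0  0
 7  0  0  0  0  1  1  1
 3  0  0  0  0  1  2  2
 3  0  0  0  0  1  2  3
 4  0  1  1  1  1  2  3
dp[5][6] = 3. One LCS (by backtracking along matches): 7, 3, 3.

3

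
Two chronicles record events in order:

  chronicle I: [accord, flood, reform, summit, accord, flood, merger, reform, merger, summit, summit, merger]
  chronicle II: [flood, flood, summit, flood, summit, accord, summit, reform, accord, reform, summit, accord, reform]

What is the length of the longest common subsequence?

Pick accord (chronicle I #1, chronicle II #9) → reform (chronicle I #3, chronicle II #10) → summit (chronicle I #4, chronicle II #11) → accord (chronicle I #5, chronicle II #12) → reform (chronicle I #8, chronicle II #13); all 5 events appear in both, in order, and the DP table's final entry dp[12][13] is also 5, so no common subsequence is longer.

5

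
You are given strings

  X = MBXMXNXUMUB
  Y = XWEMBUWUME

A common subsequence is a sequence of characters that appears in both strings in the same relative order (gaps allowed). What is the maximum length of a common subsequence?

Let dp[i][j] be the LCS length of the first i characters of X and the first j characters of Y. dp[i][j] = dp[i-1][j-1]+1 when the i-th and j-th characters match, else max(dp[i-1][j], dp[i][j-1]).
    ·  X  W  E  M  B  U  W  U  M  E
 ·  0  0  0  0  0  0  0  0  0  0  0
 M  0  0  0  0  1  1  1  1  1  1  1
 B  0  0  0  0  1  2  2  2  2  2  2
 X  0  1  1  1  1  2  2  2  2  2  2
 M  0  1  1  1  2  2  2  2  2  3  3
 X  0  1  1  1  2  2  2  2  2  3  3
 N  0  1  1  1  2  2  2  2  2  3  3
 X  0  1  1  1  2  2  2  2  2  3  3
 U  0  1  1  1  2  2  3  3  3  3  3
 M  0  1  1  1  2  2  3  3  3  4  4
 U  0  1  1  1  2  2  3  3  4  4  4
 B  0  1  1  1  2  3  3  3  4  4  4
dp[11][10] = 4. One LCS (by backtracking along matches): MBUM.

4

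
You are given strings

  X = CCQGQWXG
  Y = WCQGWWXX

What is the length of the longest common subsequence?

5

Let dp[i][j] be the LCS length of the first i characters of X and the first j characters of Y. dp[i][j] = dp[i-1][j-1]+1 when the i-th and j-th characters match, else max(dp[i-1][j], dp[i][j-1]).
    ·  W  C  Q  G  W  W  X  X
 ·  0  0  0  0  0  0  0  0  0
 C  0  0  1  1  1  1  1  1  1
 C  0  0  1  1  1  1  1  1  1
 Q  0  0  1  2  2  2  2  2  2
 G  0  0  1  2  3  3  3  3  3
 Q  0  0  1  2  3  3  3  3  3
 W  0  1  1  2  3  4  4  4  4
 X  0  1  1  2  3  4  4  5  5
 G  0  1  1  2  3  4  4  5  5
dp[8][8] = 5. One LCS (by backtracking along matches): CQGWX.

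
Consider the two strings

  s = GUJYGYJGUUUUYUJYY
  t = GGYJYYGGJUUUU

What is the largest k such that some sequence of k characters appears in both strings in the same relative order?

9

Pick G (s #1, t #2), then J (s #3, t #4), then Y (s #4, t #6), then G (s #5, t #8), then J (s #7, t #9), then U (s #10, t #10), then U (s #11, t #11), then U (s #12, t #12), then U (s #14, t #13); all 9 characters appear in both, in order, and the DP table's final entry dp[17][13] is also 9, so no common subsequence is longer.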